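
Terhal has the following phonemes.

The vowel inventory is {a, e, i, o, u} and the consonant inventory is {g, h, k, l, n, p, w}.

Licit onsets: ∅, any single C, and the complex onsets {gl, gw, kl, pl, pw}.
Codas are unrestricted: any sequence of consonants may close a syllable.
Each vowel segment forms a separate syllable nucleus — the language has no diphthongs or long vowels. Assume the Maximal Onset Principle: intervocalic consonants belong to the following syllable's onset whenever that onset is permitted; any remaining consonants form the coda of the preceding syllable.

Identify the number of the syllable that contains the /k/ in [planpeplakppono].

3

Nuclei (vowels): a, e, a, o, o → 5 syllables.
σ1/σ2 boundary: /np/; trying suffixes from longest down, /p/ is the first permitted one, so coda /n/ | onset /p/.
σ2/σ3 boundary: /pl/ — entire cluster is a permitted onset → onset /pl/, coda ∅.
σ3/σ4 boundary: cluster /kpp/ — the longest permitted-onset suffix is /p/; onset = /p/, preceding coda = /kp/.
σ4/σ5 boundary: just /n/ — single C goes to the following onset.
Syllabification: plan.pe.plakp.po.no.
The /k/ is in the coda of syllable 3 (/plakp/).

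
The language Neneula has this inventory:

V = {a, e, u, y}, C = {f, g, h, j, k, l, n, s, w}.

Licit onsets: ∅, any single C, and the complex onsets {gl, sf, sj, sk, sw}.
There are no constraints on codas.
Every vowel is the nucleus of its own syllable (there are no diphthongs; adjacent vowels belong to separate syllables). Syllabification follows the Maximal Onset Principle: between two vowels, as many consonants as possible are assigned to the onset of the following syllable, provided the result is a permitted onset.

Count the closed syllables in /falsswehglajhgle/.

3

Nuclei (vowels): a, e, a, e → 4 syllables.
σ1/σ2 boundary: /lssw/; trying suffixes from longest down, /sw/ is the first permitted one, so coda /ls/ | onset /sw/.
σ2/σ3 boundary: cluster /hgl/ — the longest permitted-onset suffix is /gl/; onset = /gl/, preceding coda = /h/.
σ3/σ4 boundary: /jhgl/ splits as /jh/ + /gl/ (/gl/ is the longest suffix that is a licit onset).
Result: fals.sweh.glajh.gle.
Classifying each syllable: /fals/ (closed), /sweh/ (closed), /glajh/ (closed), /gle/ (open).
Closed syllables: 3.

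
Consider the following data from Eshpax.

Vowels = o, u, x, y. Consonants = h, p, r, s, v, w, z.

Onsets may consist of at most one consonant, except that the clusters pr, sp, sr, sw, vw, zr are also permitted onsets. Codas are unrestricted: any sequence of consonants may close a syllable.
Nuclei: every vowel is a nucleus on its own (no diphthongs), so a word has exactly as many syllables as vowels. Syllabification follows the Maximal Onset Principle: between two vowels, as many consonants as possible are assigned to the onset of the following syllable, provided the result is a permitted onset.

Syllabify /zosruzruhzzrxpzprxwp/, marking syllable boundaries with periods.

zo.sru.zruhz.zrxpz.prxwp

The vowels are o, u, u, x, x — 5 nuclei, so 5 syllables.
Between /o/ (V1) and /u/ (V2): cluster /sr/ — /sr/ is itself a permitted onset, so the whole cluster goes right; preceding coda = ∅.
Between /u/ (V2) and /u/ (V3): /zr/ is a licit onset in full, so it all attaches to the next syllable.
Between /u/ (V3) and /x/ (V4): /hzzr/ splits as /hz/ + /zr/ (/zr/ is the longest suffix that is a licit onset).
Between /x/ (V4) and /x/ (V5): /pzpr/; trying suffixes from longest down, /pr/ is the first permitted one, so coda /pz/ | onset /pr/.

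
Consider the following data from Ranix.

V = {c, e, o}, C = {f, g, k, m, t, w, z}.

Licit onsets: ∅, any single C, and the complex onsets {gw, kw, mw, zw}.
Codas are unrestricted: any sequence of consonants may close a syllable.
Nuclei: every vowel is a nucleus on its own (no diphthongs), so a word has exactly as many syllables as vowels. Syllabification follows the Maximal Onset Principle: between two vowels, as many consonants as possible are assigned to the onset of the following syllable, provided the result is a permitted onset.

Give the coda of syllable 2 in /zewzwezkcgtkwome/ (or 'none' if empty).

Nuclei (vowels): e, e, c, o, e → 5 syllables.
/e…e/ gap (V1→V2): cluster /wzw/ — the longest permitted-onset suffix is /zw/; onset = /zw/, preceding coda = /w/.
/e…c/ gap (V2→V3): /zk/ splits as /z/ + /k/ (/k/ is the longest suffix that is a licit onset).
/c…o/ gap (V3→V4): /gtkw/ — longest licit onset from the right is /kw/, leaving /gt/ as coda.
/o…e/ gap (V4→V5): /m/ → onset of the next syllable (single consonants are always licit onsets).
Syllabification: zew.zwez.kcgt.kwo.me.
Syllable 2 is /zwez/: onset /zw/, nucleus /e/, coda /z/.

z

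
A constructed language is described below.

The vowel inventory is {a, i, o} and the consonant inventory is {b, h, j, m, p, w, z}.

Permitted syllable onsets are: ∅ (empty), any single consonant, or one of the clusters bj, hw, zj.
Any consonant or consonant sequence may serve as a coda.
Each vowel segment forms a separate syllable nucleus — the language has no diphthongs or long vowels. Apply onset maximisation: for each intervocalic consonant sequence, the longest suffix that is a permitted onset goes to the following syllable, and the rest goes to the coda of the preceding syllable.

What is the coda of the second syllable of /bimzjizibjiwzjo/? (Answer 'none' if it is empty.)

none

The vowels are i, i, i, i, o — 5 nuclei, so 5 syllables.
V1 /i/ – V2 /i/: /mzj/ splits as /m/ + /zj/ (/zj/ is the longest suffix that is a licit onset).
V2 /i/ – V3 /i/: /z/ → onset of the next syllable (single consonants are always licit onsets).
V3 /i/ – V4 /i/: /bj/ is a licit onset in full, so it all attaches to the next syllable.
V4 /i/ – V5 /o/: /wzj/ splits as /w/ + /zj/ (/zj/ is the longest suffix that is a licit onset).
Putting it together: bim.zji.zi.bjiw.zjo.
Syllable 2 is /zji/: onset /zj/, nucleus /i/, coda ∅.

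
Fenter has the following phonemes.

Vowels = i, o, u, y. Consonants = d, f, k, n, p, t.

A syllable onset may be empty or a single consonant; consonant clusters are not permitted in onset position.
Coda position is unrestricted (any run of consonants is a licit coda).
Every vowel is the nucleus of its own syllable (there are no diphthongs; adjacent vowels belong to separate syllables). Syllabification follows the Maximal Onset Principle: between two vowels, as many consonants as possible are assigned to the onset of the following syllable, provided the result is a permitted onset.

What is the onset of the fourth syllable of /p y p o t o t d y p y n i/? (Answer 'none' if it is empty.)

The vowels are y, o, o, y, y, i — 6 nuclei, so 6 syllables.
V1 /y/ – V2 /o/: /p/ → onset of the next syllable (single consonants are always licit onsets).
V2 /o/ – V3 /o/: just /t/ — single C goes to the following onset.
V3 /o/ – V4 /y/: /td/ — longest licit onset from the right is /d/, leaving /t/ as coda.
V4 /y/ – V5 /y/: /p/ → onset of the next syllable (single consonants are always licit onsets).
V5 /y/ – V6 /i/: /n/ → onset of the next syllable (single consonants are always licit onsets).
So the parse is py.po.tot.dy.py.ni.
Syllable 4 is /dy/: onset /d/, nucleus /y/, coda ∅.

d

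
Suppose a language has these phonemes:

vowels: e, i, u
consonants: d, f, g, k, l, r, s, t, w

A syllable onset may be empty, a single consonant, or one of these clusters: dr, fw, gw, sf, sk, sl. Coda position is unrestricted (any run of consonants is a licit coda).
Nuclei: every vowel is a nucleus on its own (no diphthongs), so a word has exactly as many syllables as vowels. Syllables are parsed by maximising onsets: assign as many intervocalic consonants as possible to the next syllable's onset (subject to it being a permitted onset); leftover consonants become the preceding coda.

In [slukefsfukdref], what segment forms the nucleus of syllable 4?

e

Vowels present: u, e, u, e; each is a nucleus, giving 4 syllables.
The fourth nucleus (vowel 4 from the left) is /e/.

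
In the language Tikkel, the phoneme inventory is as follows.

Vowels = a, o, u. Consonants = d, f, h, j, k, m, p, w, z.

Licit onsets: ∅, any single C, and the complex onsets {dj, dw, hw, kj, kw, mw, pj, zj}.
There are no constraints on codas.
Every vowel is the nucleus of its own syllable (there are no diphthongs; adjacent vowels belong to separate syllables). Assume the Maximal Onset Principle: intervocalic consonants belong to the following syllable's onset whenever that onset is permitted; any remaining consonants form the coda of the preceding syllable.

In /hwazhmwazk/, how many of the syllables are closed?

Vowels present: a, a; each is a nucleus, giving 2 syllables.
V1 /a/ – V2 /a/: /zhmw/; trying suffixes from longest down, /mw/ is the first permitted one, so coda /zh/ | onset /mw/.
Result: hwazh.mwazk.
Classifying each syllable: /hwazh/ (closed), /mwazk/ (closed).
Closed syllables: 2.

2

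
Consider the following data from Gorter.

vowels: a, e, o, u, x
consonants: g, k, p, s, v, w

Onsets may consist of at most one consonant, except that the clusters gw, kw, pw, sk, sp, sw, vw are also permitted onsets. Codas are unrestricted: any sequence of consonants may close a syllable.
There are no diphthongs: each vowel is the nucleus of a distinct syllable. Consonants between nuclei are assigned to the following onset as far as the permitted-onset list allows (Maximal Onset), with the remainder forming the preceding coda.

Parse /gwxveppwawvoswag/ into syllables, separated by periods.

Vowels present: x, e, a, o, a; each is a nucleus, giving 5 syllables.
V1 /x/ – V2 /e/: just /v/ — single C goes to the following onset.
V2 /e/ – V3 /a/: /ppw/ — longest licit onset from the right is /pw/, leaving /p/ as coda.
V3 /a/ – V4 /o/: cluster /wv/ — the longest permitted-onset suffix is /v/; onset = /v/, preceding coda = /w/.
V4 /o/ – V5 /a/: /sw/ is a licit onset in full, so it all attaches to the next syllable.

gwx.vep.pwaw.vo.swag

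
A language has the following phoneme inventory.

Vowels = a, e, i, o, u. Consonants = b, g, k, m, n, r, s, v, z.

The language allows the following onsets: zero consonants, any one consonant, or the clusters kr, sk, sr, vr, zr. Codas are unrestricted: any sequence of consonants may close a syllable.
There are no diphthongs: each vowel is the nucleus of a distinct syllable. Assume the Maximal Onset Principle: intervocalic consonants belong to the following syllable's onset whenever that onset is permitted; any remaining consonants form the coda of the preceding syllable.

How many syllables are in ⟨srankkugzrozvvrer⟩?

4

Nuclei (vowels): a, u, o, e → 4 syllables.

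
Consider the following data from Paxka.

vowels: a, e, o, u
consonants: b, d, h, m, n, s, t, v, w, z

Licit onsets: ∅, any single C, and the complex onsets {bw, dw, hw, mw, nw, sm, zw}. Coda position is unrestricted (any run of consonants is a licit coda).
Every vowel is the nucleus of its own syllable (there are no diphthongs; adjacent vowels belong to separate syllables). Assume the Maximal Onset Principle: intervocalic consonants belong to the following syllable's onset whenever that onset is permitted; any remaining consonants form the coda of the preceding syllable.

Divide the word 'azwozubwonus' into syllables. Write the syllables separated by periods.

a.zwo.zu.bwo.nus

Vowels present: a, o, u, o, u; each is a nucleus, giving 5 syllables.
Between /a/ (V1) and /o/ (V2): /zw/ is a licit onset in full, so it all attaches to the next syllable.
Between /o/ (V2) and /u/ (V3): /z/ → onset of the next syllable (single consonants are always licit onsets).
Between /u/ (V3) and /o/ (V4): cluster /bw/ — /bw/ is itself a permitted onset, so the whole cluster goes right; preceding coda = ∅.
Between /o/ (V4) and /u/ (V5): /n/ is a single consonant, so it becomes the next onset.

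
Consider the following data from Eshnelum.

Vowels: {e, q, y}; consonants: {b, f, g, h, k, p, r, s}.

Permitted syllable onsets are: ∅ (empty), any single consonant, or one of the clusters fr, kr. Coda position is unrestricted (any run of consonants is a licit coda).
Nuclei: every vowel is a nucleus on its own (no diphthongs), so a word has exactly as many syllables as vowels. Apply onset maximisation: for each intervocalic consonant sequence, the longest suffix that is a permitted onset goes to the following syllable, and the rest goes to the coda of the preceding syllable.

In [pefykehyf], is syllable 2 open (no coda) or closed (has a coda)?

open

Vowels present: e, y, e, y; each is a nucleus, giving 4 syllables.
σ1/σ2 boundary: /f/ → onset of the next syllable (single consonants are always licit onsets).
σ2/σ3 boundary: just /k/ — single C goes to the following onset.
σ3/σ4 boundary: /h/ → onset of the next syllable (single consonants are always licit onsets).
Putting it together: pe.fy.ke.hyf.
Syllable 2 is /fy/; it ends in its nucleus with no coda, so it is open.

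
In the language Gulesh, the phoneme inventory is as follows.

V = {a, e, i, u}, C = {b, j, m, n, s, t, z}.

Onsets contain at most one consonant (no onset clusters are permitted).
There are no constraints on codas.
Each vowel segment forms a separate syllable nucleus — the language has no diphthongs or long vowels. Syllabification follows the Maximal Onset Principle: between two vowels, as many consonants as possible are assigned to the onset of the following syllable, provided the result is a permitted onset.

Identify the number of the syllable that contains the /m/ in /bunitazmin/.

4

Vowels present: u, i, a, i; each is a nucleus, giving 4 syllables.
/u…i/ gap (V1→V2): /n/ → onset of the next syllable (single consonants are always licit onsets).
/i…a/ gap (V2→V3): just /t/ — single C goes to the following onset.
/a…i/ gap (V3→V4): /zm/ — longest licit onset from the right is /m/, leaving /z/ as coda.
So the parse is bu.ni.taz.min.
The /m/ is in the onset of syllable 4 (/min/).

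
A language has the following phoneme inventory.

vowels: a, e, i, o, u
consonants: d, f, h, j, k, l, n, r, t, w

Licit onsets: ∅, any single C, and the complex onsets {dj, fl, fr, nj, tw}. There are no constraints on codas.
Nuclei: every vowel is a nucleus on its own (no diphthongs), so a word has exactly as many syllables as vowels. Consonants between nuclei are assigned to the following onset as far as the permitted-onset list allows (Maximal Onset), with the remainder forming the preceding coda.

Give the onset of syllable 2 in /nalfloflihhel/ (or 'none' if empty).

The vowels are a, o, i, e — 4 nuclei, so 4 syllables.
Between /a/ (V1) and /o/ (V2): /lfl/ — longest licit onset from the right is /fl/, leaving /l/ as coda.
Between /o/ (V2) and /i/ (V3): cluster /fl/ — /fl/ is itself a permitted onset, so the whole cluster goes right; preceding coda = ∅.
Between /i/ (V3) and /e/ (V4): /hh/ — longest licit onset from the right is /h/, leaving /h/ as coda.
Result: nal.flo.flih.hel.
Syllable 2 is /flo/: onset /fl/, nucleus /o/, coda ∅.

fl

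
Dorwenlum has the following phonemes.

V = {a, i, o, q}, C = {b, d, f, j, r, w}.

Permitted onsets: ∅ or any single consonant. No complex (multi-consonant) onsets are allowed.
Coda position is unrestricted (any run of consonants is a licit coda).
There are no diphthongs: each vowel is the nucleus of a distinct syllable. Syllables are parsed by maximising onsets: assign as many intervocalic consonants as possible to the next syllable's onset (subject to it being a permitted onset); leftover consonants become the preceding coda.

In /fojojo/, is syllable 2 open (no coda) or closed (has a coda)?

The vowels are o, o, o — 3 nuclei, so 3 syllables.
Between /o/ (V1) and /o/ (V2): just /j/ — single C goes to the following onset.
Between /o/ (V2) and /o/ (V3): just /j/ — single C goes to the following onset.
Result: fo.jo.jo.
Syllable 2 is /jo/; it ends in its nucleus with no coda, so it is open.

open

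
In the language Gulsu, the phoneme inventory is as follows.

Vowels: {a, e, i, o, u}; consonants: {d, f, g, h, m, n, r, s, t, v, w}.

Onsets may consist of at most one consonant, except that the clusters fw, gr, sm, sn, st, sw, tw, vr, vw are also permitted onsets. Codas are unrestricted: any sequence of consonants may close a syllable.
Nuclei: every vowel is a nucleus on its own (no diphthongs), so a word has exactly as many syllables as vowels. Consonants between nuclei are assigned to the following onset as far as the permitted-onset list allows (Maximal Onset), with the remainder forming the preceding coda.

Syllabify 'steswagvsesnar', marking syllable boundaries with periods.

ste.swagv.se.snar

Vowels present: e, a, e, a; each is a nucleus, giving 4 syllables.
σ1/σ2 boundary: /sw/ is a licit onset in full, so it all attaches to the next syllable.
σ2/σ3 boundary: cluster /gvs/ — the longest permitted-onset suffix is /s/; onset = /s/, preceding coda = /gv/.
σ3/σ4 boundary: /sn/ — entire cluster is a permitted onset → onset /sn/, coda ∅.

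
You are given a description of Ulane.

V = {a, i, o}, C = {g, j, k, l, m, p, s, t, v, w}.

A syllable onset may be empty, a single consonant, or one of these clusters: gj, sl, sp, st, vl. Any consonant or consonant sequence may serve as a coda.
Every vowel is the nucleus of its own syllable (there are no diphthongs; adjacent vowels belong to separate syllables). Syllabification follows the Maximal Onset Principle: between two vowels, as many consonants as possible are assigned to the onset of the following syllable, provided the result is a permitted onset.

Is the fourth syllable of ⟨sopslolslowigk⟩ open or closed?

Nuclei (vowels): o, o, o, i → 4 syllables.
/o…o/ gap (V1→V2): /psl/ — longest licit onset from the right is /sl/, leaving /p/ as coda.
/o…o/ gap (V2→V3): /lsl/ — longest licit onset from the right is /sl/, leaving /l/ as coda.
/o…i/ gap (V3→V4): /w/ → onset of the next syllable (single consonants are always licit onsets).
Result: sop.slol.slo.wigk.
Syllable 4 is /wigk/ with coda /gk/, so it is closed.

closed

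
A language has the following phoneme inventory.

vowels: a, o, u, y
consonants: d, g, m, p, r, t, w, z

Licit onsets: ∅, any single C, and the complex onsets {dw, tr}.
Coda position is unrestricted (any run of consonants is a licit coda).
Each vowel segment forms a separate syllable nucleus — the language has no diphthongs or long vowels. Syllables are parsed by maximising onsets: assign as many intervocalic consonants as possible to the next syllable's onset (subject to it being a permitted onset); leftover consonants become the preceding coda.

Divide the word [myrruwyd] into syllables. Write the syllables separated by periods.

The vowels are y, u, y — 3 nuclei, so 3 syllables.
σ1/σ2 boundary: /rr/ — longest licit onset from the right is /r/, leaving /r/ as coda.
σ2/σ3 boundary: just /w/ — single C goes to the following onset.

myr.ru.wyd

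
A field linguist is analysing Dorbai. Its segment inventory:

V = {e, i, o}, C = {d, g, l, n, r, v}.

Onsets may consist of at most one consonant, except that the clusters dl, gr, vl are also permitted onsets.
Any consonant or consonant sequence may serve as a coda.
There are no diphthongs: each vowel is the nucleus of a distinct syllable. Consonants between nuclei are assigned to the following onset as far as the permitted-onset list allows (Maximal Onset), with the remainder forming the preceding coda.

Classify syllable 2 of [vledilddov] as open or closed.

closed

Nuclei (vowels): e, i, o → 3 syllables.
σ1/σ2 boundary: /d/ is a single consonant, so it becomes the next onset.
σ2/σ3 boundary: /ldd/ splits as /ld/ + /d/ (/d/ is the longest suffix that is a licit onset).
So the parse is vle.dild.dov.
Syllable 2 is /dild/ with coda /ld/, so it is closed.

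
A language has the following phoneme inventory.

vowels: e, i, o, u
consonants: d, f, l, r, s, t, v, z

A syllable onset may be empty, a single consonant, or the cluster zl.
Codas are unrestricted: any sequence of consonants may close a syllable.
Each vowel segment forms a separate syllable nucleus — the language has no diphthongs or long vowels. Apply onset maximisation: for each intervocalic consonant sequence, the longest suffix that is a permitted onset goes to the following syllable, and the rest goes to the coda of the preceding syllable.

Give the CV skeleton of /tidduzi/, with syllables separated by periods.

Vowels present: i, u, i; each is a nucleus, giving 3 syllables.
σ1/σ2 boundary: cluster /dd/ — the longest permitted-onset suffix is /d/; onset = /d/, preceding coda = /d/.
σ2/σ3 boundary: /z/ → onset of the next syllable (single consonants are always licit onsets).
Syllabification: tid.du.zi.
Mapping each syllable to C/V: /tid/ → CVC, /du/ → CV, /zi/ → CV.

CVC.CV.CV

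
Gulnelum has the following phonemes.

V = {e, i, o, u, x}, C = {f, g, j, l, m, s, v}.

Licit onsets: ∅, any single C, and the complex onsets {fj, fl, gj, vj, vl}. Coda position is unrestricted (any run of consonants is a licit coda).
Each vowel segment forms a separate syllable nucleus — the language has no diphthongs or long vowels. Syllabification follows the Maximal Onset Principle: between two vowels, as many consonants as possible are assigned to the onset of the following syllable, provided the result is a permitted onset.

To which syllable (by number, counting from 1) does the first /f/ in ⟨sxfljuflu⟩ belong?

The vowels are x, u, u — 3 nuclei, so 3 syllables.
V1 /x/ – V2 /u/: /flj/; trying suffixes from longest down, /j/ is the first permitted one, so coda /fl/ | onset /j/.
V2 /u/ – V3 /u/: /fl/ — entire cluster is a permitted onset → onset /fl/, coda ∅.
Result: sxfl.ju.flu.
The first /f/ is in the coda of syllable 1 (/sxfl/).

1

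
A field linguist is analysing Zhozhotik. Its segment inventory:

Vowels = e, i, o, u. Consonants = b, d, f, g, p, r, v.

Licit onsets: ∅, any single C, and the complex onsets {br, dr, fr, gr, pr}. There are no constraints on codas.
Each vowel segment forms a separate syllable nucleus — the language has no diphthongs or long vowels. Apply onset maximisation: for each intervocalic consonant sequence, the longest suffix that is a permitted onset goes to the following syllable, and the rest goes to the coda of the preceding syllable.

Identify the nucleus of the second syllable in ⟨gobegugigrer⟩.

Nuclei (vowels): o, e, u, i, e → 5 syllables.
The second nucleus (vowel 2 from the left) is /e/.

e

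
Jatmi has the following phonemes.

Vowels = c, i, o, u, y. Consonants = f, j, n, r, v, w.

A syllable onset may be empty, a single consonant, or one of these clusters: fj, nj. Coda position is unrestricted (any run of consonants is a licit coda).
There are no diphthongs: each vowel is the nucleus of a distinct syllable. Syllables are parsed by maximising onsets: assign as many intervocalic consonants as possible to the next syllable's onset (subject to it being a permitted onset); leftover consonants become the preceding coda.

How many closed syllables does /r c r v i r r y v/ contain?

Nuclei (vowels): c, i, y → 3 syllables.
σ1/σ2 boundary: /rv/ — longest licit onset from the right is /v/, leaving /r/ as coda.
σ2/σ3 boundary: /rr/ — longest licit onset from the right is /r/, leaving /r/ as coda.
Syllabification: rcr.vir.ryv.
Classifying each syllable: /rcr/ (closed), /vir/ (closed), /ryv/ (closed).
Closed syllables: 3.

3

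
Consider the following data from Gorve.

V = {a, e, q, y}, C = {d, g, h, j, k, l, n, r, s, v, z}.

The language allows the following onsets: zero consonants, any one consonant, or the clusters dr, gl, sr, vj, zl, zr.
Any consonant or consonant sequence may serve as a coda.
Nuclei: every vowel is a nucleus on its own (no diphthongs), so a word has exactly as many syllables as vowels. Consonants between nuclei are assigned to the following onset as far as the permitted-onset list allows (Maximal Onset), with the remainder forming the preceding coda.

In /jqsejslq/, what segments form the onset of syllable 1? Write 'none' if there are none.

Vowels present: q, e, q; each is a nucleus, giving 3 syllables.
/q…e/ gap (V1→V2): /s/ is a single consonant, so it becomes the next onset.
/e…q/ gap (V2→V3): /jsl/; trying suffixes from longest down, /l/ is the first permitted one, so coda /js/ | onset /l/.
So the parse is jq.sejs.lq.
Syllable 1 is /jq/: onset /j/, nucleus /q/, coda ∅.

j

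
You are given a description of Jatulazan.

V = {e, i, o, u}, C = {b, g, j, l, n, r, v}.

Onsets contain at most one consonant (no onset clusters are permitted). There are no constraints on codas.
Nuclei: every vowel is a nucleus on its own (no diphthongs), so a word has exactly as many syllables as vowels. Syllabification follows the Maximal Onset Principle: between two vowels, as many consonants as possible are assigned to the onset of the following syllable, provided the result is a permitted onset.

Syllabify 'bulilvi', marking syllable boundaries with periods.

The vowels are u, i, i — 3 nuclei, so 3 syllables.
V1 /u/ – V2 /i/: just /l/ — single C goes to the following onset.
V2 /i/ – V3 /i/: /lv/; trying suffixes from longest down, /v/ is the first permitted one, so coda /l/ | onset /v/.

bu.lil.vi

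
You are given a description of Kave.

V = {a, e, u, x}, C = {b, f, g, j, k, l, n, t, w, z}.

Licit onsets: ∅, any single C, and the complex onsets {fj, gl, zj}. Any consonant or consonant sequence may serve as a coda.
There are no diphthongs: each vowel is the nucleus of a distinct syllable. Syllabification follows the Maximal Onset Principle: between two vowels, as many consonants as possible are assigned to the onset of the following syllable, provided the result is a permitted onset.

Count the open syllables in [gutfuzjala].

Nuclei (vowels): u, u, a, a → 4 syllables.
/u…u/ gap (V1→V2): /tf/; trying suffixes from longest down, /f/ is the first permitted one, so coda /t/ | onset /f/.
/u…a/ gap (V2→V3): /zj/ is a licit onset in full, so it all attaches to the next syllable.
/a…a/ gap (V3→V4): /l/ → onset of the next syllable (single consonants are always licit onsets).
So the parse is gut.fu.zja.la.
Classifying each syllable: /gut/ (closed), /fu/ (open), /zja/ (open), /la/ (open).
Open syllables: 3.

3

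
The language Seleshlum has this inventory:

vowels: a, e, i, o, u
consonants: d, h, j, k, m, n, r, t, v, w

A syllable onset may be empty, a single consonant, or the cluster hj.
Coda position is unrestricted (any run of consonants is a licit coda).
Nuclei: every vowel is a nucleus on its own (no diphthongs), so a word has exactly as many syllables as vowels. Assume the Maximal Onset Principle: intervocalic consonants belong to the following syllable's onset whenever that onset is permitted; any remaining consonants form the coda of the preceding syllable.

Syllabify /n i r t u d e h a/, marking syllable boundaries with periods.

Nuclei (vowels): i, u, e, a → 4 syllables.
Between /i/ (V1) and /u/ (V2): cluster /rt/ — the longest permitted-onset suffix is /t/; onset = /t/, preceding coda = /r/.
Between /u/ (V2) and /e/ (V3): just /d/ — single C goes to the following onset.
Between /e/ (V3) and /a/ (V4): /h/ is a single consonant, so it becomes the next onset.

nir.tu.de.ha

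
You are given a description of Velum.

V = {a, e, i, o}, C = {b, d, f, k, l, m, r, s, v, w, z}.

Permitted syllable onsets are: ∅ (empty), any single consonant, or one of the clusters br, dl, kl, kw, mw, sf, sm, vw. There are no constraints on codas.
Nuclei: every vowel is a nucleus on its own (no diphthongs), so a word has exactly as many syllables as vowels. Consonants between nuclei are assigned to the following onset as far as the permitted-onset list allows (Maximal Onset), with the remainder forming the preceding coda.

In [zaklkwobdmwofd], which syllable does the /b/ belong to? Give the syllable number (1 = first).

The vowels are a, o, o — 3 nuclei, so 3 syllables.
Between /a/ (V1) and /o/ (V2): /klkw/ — longest licit onset from the right is /kw/, leaving /kl/ as coda.
Between /o/ (V2) and /o/ (V3): /bdmw/ — longest licit onset from the right is /mw/, leaving /bd/ as coda.
Syllabification: zakl.kwobd.mwofd.
The /b/ is in the coda of syllable 2 (/kwobd/).

2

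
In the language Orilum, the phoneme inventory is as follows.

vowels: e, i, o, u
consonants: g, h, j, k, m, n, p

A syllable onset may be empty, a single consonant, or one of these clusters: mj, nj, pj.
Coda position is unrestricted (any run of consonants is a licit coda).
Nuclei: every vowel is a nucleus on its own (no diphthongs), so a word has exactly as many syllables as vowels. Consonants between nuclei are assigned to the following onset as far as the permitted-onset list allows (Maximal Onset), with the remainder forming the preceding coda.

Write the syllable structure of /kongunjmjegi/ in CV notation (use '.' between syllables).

The vowels are o, u, e, i — 4 nuclei, so 4 syllables.
V1 /o/ – V2 /u/: /ng/ splits as /n/ + /g/ (/g/ is the longest suffix that is a licit onset).
V2 /u/ – V3 /e/: /njmj/ splits as /nj/ + /mj/ (/mj/ is the longest suffix that is a licit onset).
V3 /e/ – V4 /i/: /g/ → onset of the next syllable (single consonants are always licit onsets).
So the parse is kon.gunj.mje.gi.
Mapping each syllable to C/V: /kon/ → CVC, /gunj/ → CVCC, /mje/ → CCV, /gi/ → CV.

CVC.CVCC.CCV.CV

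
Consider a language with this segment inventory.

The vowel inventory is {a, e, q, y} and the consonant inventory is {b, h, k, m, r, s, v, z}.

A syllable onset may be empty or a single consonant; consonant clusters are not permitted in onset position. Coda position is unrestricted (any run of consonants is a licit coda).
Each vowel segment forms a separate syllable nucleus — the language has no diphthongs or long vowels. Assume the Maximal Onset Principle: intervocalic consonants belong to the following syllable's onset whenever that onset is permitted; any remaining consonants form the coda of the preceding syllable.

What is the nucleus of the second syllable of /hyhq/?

q

Nuclei (vowels): y, q → 2 syllables.
The second nucleus (vowel 2 from the left) is /q/.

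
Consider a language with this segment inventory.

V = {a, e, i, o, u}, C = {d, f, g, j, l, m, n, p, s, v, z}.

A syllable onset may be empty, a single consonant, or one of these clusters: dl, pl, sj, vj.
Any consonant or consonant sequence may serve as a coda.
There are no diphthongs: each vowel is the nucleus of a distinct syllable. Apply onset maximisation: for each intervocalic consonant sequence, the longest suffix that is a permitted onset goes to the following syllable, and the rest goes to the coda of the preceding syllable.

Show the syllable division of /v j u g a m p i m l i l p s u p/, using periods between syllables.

vju.gam.pim.lilp.sup

Vowels present: u, a, i, i, u; each is a nucleus, giving 5 syllables.
V1 /u/ – V2 /a/: /g/ → onset of the next syllable (single consonants are always licit onsets).
V2 /a/ – V3 /i/: /mp/; trying suffixes from longest down, /p/ is the first permitted one, so coda /m/ | onset /p/.
V3 /i/ – V4 /i/: /ml/ — longest licit onset from the right is /l/, leaving /m/ as coda.
V4 /i/ – V5 /u/: cluster /lps/ — the longest permitted-onset suffix is /s/; onset = /s/, preceding coda = /lp/.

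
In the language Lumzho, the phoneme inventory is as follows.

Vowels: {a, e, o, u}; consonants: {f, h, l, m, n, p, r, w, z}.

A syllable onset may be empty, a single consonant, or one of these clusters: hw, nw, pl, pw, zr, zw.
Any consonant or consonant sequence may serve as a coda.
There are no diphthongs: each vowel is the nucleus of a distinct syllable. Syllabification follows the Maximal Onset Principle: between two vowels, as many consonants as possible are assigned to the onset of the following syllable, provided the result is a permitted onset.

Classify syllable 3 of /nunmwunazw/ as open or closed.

Nuclei (vowels): u, u, a → 3 syllables.
/u…u/ gap (V1→V2): /nmw/; trying suffixes from longest down, /w/ is the first permitted one, so coda /nm/ | onset /w/.
/u…a/ gap (V2→V3): /n/ is a single consonant, so it becomes the next onset.
Result: nunm.wu.nazw.
Syllable 3 is /nazw/ with coda /zw/, so it is closed.

closed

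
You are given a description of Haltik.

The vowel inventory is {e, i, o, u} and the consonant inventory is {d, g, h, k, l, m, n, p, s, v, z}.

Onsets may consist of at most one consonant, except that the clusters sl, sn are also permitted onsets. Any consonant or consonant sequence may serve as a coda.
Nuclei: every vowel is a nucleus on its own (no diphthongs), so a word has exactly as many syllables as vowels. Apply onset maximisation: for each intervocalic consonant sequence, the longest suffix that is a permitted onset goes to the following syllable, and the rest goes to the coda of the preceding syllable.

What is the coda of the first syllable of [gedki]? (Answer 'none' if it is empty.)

Nuclei (vowels): e, i → 2 syllables.
σ1/σ2 boundary: cluster /dk/ — the longest permitted-onset suffix is /k/; onset = /k/, preceding coda = /d/.
Syllabification: ged.ki.
Syllable 1 is /ged/: onset /g/, nucleus /e/, coda /d/.

d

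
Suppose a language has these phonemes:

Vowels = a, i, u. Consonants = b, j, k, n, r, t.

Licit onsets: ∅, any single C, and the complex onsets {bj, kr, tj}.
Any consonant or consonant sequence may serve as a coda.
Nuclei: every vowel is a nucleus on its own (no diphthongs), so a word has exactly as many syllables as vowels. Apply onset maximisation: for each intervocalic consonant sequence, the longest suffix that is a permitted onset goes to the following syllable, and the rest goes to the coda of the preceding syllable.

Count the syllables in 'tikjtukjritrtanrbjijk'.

Vowels present: i, u, i, a, i; each is a nucleus, giving 5 syllables.

5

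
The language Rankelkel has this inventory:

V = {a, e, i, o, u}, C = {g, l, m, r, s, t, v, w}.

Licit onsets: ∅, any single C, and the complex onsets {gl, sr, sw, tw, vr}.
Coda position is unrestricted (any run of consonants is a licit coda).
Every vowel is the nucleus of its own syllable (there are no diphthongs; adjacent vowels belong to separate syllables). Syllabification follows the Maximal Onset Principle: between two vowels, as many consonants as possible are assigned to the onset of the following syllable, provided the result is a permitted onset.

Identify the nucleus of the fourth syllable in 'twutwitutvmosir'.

The vowels are u, i, u, o, i — 5 nuclei, so 5 syllables.
The fourth nucleus (vowel 4 from the left) is /o/.

o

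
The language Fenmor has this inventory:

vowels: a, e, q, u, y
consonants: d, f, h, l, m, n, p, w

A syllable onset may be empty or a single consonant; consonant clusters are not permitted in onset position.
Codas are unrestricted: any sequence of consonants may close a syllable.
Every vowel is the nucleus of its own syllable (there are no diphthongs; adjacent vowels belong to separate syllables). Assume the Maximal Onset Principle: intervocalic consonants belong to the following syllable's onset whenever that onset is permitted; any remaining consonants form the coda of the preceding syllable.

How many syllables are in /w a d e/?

Nuclei (vowels): a, e → 2 syllables.

2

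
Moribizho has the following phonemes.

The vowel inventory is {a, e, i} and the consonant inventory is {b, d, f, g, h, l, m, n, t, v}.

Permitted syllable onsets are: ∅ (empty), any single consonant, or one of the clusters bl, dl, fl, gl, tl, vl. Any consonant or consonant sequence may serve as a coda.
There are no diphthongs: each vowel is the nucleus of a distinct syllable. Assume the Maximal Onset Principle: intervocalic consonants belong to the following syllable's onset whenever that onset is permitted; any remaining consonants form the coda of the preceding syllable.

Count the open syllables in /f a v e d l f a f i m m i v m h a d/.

The vowels are a, e, a, i, i, a — 6 nuclei, so 6 syllables.
Between /a/ (V1) and /e/ (V2): /v/ → onset of the next syllable (single consonants are always licit onsets).
Between /e/ (V2) and /a/ (V3): cluster /dlf/ — the longest permitted-onset suffix is /f/; onset = /f/, preceding coda = /dl/.
Between /a/ (V3) and /i/ (V4): /f/ is a single consonant, so it becomes the next onset.
Between /i/ (V4) and /i/ (V5): /mm/; trying suffixes from longest down, /m/ is the first permitted one, so coda /m/ | onset /m/.
Between /i/ (V5) and /a/ (V6): /vmh/ splits as /vm/ + /h/ (/h/ is the longest suffix that is a licit onset).
So the parse is fa.vedl.fa.fim.mivm.had.
Classifying each syllable: /fa/ (open), /vedl/ (closed), /fa/ (open), /fim/ (closed), /mivm/ (closed), /had/ (closed).
Open syllables: 2.

2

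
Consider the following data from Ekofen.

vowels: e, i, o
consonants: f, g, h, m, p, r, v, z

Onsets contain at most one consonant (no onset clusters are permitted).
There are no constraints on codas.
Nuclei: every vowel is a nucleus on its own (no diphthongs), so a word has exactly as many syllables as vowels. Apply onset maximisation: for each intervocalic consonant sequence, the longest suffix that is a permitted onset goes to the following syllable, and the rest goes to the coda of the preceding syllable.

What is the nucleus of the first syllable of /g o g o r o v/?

Nuclei (vowels): o, o, o → 3 syllables.
The first nucleus (vowel 1 from the left) is /o/.

o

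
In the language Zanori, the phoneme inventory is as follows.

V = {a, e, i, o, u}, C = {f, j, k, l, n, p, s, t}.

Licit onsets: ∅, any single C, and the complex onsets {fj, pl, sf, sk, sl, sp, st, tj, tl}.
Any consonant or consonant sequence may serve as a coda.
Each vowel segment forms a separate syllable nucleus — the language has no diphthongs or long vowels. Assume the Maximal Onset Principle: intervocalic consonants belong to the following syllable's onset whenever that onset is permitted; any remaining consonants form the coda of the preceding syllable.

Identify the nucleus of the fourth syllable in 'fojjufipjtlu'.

Vowels present: o, u, i, u; each is a nucleus, giving 4 syllables.
The fourth nucleus (vowel 4 from the left) is /u/.

u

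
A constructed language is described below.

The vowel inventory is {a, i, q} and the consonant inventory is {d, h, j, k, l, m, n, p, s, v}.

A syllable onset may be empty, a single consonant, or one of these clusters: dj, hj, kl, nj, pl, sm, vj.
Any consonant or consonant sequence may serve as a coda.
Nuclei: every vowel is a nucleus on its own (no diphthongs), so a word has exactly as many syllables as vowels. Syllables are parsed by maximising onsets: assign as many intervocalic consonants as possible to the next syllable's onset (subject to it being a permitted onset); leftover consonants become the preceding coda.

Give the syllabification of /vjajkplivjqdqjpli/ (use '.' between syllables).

vjajk.pli.vjq.dqj.pli

Vowels present: a, i, q, q, i; each is a nucleus, giving 5 syllables.
σ1/σ2 boundary: /jkpl/ — longest licit onset from the right is /pl/, leaving /jk/ as coda.
σ2/σ3 boundary: /vj/ — entire cluster is a permitted onset → onset /vj/, coda ∅.
σ3/σ4 boundary: /d/ → onset of the next syllable (single consonants are always licit onsets).
σ4/σ5 boundary: /jpl/; trying suffixes from longest down, /pl/ is the first permitted one, so coda /j/ | onset /pl/.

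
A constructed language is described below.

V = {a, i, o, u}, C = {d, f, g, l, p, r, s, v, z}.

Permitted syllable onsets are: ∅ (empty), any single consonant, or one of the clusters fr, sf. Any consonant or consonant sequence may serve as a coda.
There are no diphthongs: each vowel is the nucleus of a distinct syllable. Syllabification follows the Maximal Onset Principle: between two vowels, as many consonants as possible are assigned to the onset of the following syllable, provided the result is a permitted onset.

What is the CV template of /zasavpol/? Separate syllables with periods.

CV.CVC.CVC

Nuclei (vowels): a, a, o → 3 syllables.
Between /a/ (V1) and /a/ (V2): /s/ → onset of the next syllable (single consonants are always licit onsets).
Between /a/ (V2) and /o/ (V3): /vp/ splits as /v/ + /p/ (/p/ is the longest suffix that is a licit onset).
Syllabification: za.sav.pol.
Mapping each syllable to C/V: /za/ → CV, /sav/ → CVC, /pol/ → CVC.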